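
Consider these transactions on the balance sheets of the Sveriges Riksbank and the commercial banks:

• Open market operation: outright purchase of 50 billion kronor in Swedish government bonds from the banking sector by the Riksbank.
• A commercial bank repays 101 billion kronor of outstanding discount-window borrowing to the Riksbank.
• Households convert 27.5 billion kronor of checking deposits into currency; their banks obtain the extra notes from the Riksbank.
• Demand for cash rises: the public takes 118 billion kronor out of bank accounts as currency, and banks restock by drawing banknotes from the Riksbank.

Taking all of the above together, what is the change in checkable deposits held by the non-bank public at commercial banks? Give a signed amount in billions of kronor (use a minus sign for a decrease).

OMO purchase (from banks) 50 billion kronor: the counterparty is a bank, so public deposits are unchanged → 0.
Discount-window repayment 101 billion kronor: the counterparty is a bank, so public deposits are unchanged → 0.
Currency withdrawal 27.5 billion kronor: non-bank counterparties' bank balances fall → −27.5B.
Currency withdrawal 118 billion kronor: non-bank counterparties' bank balances fall → −118B.
Net: 0 + 0 − 27.5 − 118 = -145.5 billion.

-145.5 billion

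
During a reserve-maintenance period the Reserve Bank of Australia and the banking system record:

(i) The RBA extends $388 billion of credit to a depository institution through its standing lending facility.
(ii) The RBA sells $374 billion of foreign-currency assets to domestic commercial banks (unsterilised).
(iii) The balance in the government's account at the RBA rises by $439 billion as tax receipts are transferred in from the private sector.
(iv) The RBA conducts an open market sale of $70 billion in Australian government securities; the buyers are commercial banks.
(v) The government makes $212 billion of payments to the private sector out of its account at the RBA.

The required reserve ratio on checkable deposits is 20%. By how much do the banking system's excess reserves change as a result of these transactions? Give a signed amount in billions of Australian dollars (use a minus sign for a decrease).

Discount-window loan $388 billion: reserves +$388B, deposits 0.
FX sale $374 billion: reserves −$374B, deposits 0.
Government account inflow $439 billion: reserves −$439B, deposits −$439B.
OMO sale (to banks) $70 billion: reserves −$70B, deposits 0.
Government spending $212 billion: reserves +$212B, deposits +$212B.
Totals: Δreserves = −$283B, Δdeposits = −$227B.
Δrequired reserves = 20% × −$227B = −$45.4B.
Δexcess reserves = Δreserves − Δrequired = −$283B − (−$45.4B) = -$237.6 billion.

-$237.6 billion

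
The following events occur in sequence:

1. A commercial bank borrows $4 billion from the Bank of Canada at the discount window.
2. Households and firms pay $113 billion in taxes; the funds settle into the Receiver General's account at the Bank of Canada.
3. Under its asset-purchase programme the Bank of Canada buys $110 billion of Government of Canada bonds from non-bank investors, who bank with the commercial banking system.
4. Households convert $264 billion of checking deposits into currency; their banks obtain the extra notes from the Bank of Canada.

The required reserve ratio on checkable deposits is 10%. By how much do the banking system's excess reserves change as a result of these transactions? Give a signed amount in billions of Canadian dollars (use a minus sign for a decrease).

Discount-window loan $4 billion: reserves +$4B, deposits 0.
Government account inflow $113 billion: reserves −$113B, deposits −$113B.
Asset purchase (from non-banks) $110 billion: reserves +$110B, deposits +$110B.
Currency withdrawal $264 billion: reserves −$264B, deposits −$264B.
Totals: Δreserves = −$263B, Δdeposits = −$267B.
Δrequired reserves = 10% × −$267B = −$26.7B.
Δexcess reserves = Δreserves − Δrequired = −$263B − (−$26.7B) = -$236.3 billion.

-$236.3 billion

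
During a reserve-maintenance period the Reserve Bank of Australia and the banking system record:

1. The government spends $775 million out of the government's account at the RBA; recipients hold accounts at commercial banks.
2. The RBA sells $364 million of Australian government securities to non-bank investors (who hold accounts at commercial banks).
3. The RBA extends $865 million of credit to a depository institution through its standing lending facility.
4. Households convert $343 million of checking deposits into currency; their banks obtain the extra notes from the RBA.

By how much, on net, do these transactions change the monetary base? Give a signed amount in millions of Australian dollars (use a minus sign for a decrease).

+$1276 million

Government spending $775 million: a non-base liability converts back to reserves → +$775M.
Asset sale (to non-banks) $364 million: RBA balance sheet contracts → −$364M.
Discount-window loan $865 million: RBA balance sheet expands → +$865M.
Currency withdrawal $343 million: just a shift between currency and reserves — both are base money → 0.
Net: 775 − 364 + 865 + 0 = +$1276 million.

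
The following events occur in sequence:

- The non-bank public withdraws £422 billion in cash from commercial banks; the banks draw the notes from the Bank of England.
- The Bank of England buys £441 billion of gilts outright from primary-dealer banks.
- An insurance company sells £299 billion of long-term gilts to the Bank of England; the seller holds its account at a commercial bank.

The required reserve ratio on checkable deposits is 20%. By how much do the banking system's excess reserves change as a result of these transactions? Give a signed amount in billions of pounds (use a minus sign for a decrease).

Currency withdrawal £422 billion: reserves −£422B, deposits −£422B.
OMO purchase (from banks) £441 billion: reserves +£441B, deposits 0.
Asset purchase (from non-banks) £299 billion: reserves +£299B, deposits +£299B.
Totals: Δreserves = +£318B, Δdeposits = −£123B.
Δrequired reserves = 20% × −£123B = −£24.6B.
Δexcess reserves = Δreserves − Δrequired = +£318B − (−£24.6B) = +£342.6 billion.

+£342.6 billion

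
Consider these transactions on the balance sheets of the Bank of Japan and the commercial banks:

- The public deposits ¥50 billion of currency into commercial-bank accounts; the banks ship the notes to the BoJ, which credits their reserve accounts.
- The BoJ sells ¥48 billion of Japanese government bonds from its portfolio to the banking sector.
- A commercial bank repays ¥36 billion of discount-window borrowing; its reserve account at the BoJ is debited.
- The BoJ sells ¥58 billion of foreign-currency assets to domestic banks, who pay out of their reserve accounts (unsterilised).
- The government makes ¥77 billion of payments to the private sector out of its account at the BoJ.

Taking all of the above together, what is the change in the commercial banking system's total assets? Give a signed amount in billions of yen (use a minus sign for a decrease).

BoJ balance sheet:
  Assets:      Securities −¥48B, Loans to banks −¥36B, Foreign assets −¥58B
  Liabilities: Bank reserves −¥15B, Currency in circulation −¥50B, Government deposits −¥77B
Commercial banking system:
  Assets:      Reserves at CB −¥15B, Securities +¥48B, Foreign assets +¥58B
  Liabilities: Checkable deposits +¥127B, Borrowings from CB −¥36B
Change in total bank assets = +¥91 billion.

+¥91 billion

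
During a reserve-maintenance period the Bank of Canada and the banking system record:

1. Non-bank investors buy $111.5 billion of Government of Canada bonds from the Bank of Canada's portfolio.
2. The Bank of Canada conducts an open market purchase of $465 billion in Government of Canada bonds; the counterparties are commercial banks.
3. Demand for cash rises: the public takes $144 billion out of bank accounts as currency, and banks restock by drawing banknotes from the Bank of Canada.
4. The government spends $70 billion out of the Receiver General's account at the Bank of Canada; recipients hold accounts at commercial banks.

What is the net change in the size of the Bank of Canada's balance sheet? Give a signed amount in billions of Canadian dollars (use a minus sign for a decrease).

Asset sale (to non-banks) $111.5 billion: a Bank of Canada asset is shed → −$111.5B.
OMO purchase (from banks) $465 billion: a Bank of Canada asset is acquired → +$465B.
Currency withdrawal $144 billion: only the composition of liabilities changes → 0.
Government spending $70 billion: only the composition of liabilities changes → 0.
Net: −111.5 + 465 + 0 + 0 = +$353.5 billion.

+$353.5 billion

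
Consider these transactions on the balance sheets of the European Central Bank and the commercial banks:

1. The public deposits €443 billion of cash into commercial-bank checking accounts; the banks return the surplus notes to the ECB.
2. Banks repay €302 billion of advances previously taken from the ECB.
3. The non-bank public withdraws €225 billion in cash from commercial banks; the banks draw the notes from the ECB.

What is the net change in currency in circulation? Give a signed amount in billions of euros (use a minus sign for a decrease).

Currency deposit €443 billion: notes return to the central bank → −€443B.
Discount-window repayment €302 billion: no currency enters or leaves circulation → 0.
Currency withdrawal €225 billion: notes leave the central bank → +€225B.
Net: −443 + 0 + 225 = -€218 billion.

-€218 billion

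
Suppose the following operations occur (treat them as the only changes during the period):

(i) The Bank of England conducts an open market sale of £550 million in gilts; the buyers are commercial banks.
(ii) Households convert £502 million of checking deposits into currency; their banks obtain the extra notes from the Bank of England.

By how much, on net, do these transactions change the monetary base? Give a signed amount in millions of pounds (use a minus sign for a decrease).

Bank of England balance sheet:
  Assets:      Securities −£550M
  Liabilities: Bank reserves −£1052M, Currency in circulation +£502M
Commercial banking system:
  Assets:      Reserves at CB −£1052M, Securities +£550M
  Liabilities: Checkable deposits −£502M
Monetary base = currency + reserves: +£502M + (−£1052M) = -£550 million.

-£550 million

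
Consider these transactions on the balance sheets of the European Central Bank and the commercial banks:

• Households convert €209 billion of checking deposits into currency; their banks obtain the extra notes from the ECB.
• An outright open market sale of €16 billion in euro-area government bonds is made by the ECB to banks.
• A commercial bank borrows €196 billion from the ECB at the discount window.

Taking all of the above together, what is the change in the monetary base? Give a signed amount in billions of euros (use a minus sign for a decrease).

+€180 billion

ECB balance sheet:
  Assets:      Securities −€16B, Loans to banks +€196B
  Liabilities: Bank reserves −€29B, Currency in circulation +€209B
Commercial banking system:
  Assets:      Reserves at CB −€29B, Securities +€16B
  Liabilities: Checkable deposits −€209B, Borrowings from CB +€196B
Monetary base = currency + reserves: +€209B + (−€29B) = +€180 billion.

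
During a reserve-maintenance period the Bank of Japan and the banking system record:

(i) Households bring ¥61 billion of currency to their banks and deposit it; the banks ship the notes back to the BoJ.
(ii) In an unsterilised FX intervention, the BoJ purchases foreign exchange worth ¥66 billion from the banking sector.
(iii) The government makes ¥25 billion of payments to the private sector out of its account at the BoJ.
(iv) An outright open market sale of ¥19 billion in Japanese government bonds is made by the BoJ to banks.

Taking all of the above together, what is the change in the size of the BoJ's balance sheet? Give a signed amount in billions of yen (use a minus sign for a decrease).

+¥47 billion

Currency deposit ¥61 billion: only the composition of liabilities changes → 0.
FX purchase ¥66 billion: a BoJ asset is acquired → +¥66B.
Government spending ¥25 billion: only the composition of liabilities changes → 0.
OMO sale (to banks) ¥19 billion: a BoJ asset is shed → −¥19B.
Net: 0 + 66 + 0 − 19 = +¥47 billion.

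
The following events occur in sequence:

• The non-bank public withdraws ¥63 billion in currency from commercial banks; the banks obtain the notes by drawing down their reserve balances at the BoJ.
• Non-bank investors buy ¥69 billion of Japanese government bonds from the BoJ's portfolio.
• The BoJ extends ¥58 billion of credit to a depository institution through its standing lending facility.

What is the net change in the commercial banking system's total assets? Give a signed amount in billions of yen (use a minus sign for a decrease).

Currency withdrawal ¥63 billion: bank balance sheets shrink → −¥63B.
Asset sale (to non-banks) ¥69 billion: bank balance sheets shrink → −¥69B.
Discount-window loan ¥58 billion: bank balance sheets expand → +¥58B.
Net: −63 − 69 + 58 = -¥74 billion.

-¥74 billion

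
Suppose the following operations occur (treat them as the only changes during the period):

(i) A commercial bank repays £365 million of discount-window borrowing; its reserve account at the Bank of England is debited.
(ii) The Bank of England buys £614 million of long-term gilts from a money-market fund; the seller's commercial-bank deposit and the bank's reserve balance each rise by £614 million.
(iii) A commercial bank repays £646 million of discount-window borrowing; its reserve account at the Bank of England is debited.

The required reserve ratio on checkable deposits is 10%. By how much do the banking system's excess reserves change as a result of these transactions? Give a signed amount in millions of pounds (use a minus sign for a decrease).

Discount-window repayment £365 million: reserves −£365M, deposits 0.
Asset purchase (from non-banks) £614 million: reserves +£614M, deposits +£614M.
Discount-window repayment £646 million: reserves −£646M, deposits 0.
Totals: Δreserves = −£397M, Δdeposits = +£614M.
Δrequired reserves = 10% × +£614M = +£61.4M.
Δexcess reserves = Δreserves − Δrequired = −£397M − (+£61.4M) = -£458.4 million.

-£458.4 million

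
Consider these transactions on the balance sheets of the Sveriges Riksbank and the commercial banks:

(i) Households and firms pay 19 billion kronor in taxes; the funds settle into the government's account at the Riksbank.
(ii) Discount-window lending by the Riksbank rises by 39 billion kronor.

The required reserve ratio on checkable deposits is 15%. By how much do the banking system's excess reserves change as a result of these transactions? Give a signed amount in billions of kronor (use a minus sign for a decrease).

Government account inflow 19 billion kronor: reserves −19B, deposits −19B.
Discount-window loan 39 billion kronor: reserves +39B, deposits 0.
Totals: Δreserves = +20B, Δdeposits = −19B.
Δrequired reserves = 15% × −19B = −2.85B.
Δexcess reserves = Δreserves − Δrequired = +20B − (−2.85B) = +22.85 billion.

+22.85 billion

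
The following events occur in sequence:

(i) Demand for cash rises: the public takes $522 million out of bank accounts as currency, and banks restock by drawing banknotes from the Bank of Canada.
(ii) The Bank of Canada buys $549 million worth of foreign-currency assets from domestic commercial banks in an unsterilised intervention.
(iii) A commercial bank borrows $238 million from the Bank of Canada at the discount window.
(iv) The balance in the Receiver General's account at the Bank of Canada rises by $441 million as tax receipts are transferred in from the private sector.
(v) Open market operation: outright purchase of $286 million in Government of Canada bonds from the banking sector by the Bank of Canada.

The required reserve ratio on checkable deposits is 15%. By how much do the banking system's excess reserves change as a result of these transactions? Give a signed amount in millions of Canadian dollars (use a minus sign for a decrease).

Currency withdrawal $522 million: reserves −$522M, deposits −$522M.
FX purchase $549 million: reserves +$549M, deposits 0.
Discount-window loan $238 million: reserves +$238M, deposits 0.
Government account inflow $441 million: reserves −$441M, deposits −$441M.
OMO purchase (from banks) $286 million: reserves +$286M, deposits 0.
Totals: Δreserves = +$110M, Δdeposits = −$963M.
Δrequired reserves = 15% × −$963M = −$144.45M.
Δexcess reserves = Δreserves − Δrequired = +$110M − (−$144.45M) = +$254.45 million.

+$254.45 million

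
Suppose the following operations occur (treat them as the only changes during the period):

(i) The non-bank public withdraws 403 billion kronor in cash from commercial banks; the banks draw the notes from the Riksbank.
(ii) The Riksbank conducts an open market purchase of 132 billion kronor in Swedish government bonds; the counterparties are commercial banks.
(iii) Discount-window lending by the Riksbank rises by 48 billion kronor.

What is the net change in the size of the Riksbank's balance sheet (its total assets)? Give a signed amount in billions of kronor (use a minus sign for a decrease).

Riksbank balance sheet:
  Assets:      Securities +132B, Loans to banks +48B
  Liabilities: Bank reserves −223B, Currency in circulation +403B
Change in total Riksbank assets = +180 billion.

+180 billion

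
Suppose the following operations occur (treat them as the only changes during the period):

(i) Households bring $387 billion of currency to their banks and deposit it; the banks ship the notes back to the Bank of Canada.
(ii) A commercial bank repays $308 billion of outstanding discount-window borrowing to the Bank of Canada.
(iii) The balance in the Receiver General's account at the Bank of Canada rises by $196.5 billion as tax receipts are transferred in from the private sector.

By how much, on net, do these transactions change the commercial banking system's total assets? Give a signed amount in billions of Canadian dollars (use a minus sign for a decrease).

-$117.5 billion

Bank of Canada balance sheet:
  Assets:      Loans to banks −$308B
  Liabilities: Bank reserves −$117.5B, Currency in circulation −$387B, Government deposits +$196.5B
Commercial banking system:
  Assets:      Reserves at CB −$117.5B
  Liabilities: Checkable deposits +$190.5B, Borrowings from CB −$308B
Change in total bank assets = -$117.5 billion.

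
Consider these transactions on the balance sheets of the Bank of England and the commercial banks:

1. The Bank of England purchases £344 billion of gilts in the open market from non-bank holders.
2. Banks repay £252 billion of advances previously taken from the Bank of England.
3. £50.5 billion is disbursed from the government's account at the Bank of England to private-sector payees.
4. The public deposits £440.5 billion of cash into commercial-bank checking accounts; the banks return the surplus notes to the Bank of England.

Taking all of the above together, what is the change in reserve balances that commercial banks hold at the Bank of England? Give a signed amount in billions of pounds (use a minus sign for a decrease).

+£583 billion

Bank of England balance sheet:
  Assets:      Securities +£344B, Loans to banks −£252B
  Liabilities: Bank reserves +£583B, Currency in circulation −£440.5B, Government deposits −£50.5B
Commercial banking system:
  Assets:      Reserves at CB +£583B
  Liabilities: Checkable deposits +£835B, Borrowings from CB −£252B
So the change in reserve balances that commercial banks hold at the Bank of England is +£583 billion.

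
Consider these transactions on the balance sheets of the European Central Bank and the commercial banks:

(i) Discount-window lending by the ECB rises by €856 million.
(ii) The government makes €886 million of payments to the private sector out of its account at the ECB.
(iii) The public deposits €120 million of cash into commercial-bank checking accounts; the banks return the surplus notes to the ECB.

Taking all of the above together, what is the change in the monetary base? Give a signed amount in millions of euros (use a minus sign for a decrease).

Discount-window loan €856 million: ECB balance sheet expands → +€856M.
Government spending €886 million: a non-base liability converts back to reserves → +€886M.
Currency deposit €120 million: just a shift between currency and reserves — both are base money → 0.
Net: 856 + 886 + 0 = +€1742 million.

+€1742 million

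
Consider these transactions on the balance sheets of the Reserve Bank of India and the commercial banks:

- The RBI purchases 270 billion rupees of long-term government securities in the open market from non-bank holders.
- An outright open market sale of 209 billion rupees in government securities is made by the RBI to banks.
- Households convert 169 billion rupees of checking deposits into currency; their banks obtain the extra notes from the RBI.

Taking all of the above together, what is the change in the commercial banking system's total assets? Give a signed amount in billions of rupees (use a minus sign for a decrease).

RBI balance sheet:
  Assets:      Securities +61B
  Liabilities: Bank reserves −108B, Currency in circulation +169B
Commercial banking system:
  Assets:      Reserves at CB −108B, Securities +209B
  Liabilities: Checkable deposits +101B
Change in total bank assets = +101 billion.

+101 billion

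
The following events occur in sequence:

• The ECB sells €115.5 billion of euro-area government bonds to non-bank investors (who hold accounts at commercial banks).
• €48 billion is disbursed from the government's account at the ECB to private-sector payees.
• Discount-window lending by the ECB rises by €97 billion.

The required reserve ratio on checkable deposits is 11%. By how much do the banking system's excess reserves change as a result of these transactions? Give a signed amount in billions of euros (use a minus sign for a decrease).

+€36.925 billion

Asset sale (to non-banks) €115.5 billion: reserves −€115.5B, deposits −€115.5B.
Government spending €48 billion: reserves +€48B, deposits +€48B.
Discount-window loan €97 billion: reserves +€97B, deposits 0.
Totals: Δreserves = +€29.5B, Δdeposits = −€67.5B.
Δrequired reserves = 11% × −€67.5B = −€7.425B.
Δexcess reserves = Δreserves − Δrequired = +€29.5B − (−€7.425B) = +€36.925 billion.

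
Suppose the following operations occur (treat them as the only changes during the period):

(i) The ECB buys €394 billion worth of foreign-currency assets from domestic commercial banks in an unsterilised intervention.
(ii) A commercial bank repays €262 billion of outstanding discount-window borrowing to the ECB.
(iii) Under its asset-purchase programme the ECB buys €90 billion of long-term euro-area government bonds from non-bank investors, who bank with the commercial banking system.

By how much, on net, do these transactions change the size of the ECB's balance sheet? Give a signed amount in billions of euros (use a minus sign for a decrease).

+€222 billion

FX purchase €394 billion: an ECB asset is acquired → +€394B.
Discount-window repayment €262 billion: an ECB asset is shed → −€262B.
Asset purchase (from non-banks) €90 billion: an ECB asset is acquired → +€90B.
Net: 394 − 262 + 90 = +€222 billion.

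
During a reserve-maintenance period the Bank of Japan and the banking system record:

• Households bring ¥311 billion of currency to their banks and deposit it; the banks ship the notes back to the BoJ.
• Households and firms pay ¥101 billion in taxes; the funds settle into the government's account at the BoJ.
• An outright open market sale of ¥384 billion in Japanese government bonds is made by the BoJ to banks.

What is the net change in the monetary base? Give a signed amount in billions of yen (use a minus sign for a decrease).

Currency deposit ¥311 billion: just a shift between currency and reserves — both are base money → 0.
Government account inflow ¥101 billion: reserves shift to a non-base liability → −¥101B.
OMO sale (to banks) ¥384 billion: BoJ balance sheet contracts → −¥384B.
Net: 0 − 101 − 384 = -¥485 billion.

-¥485 billion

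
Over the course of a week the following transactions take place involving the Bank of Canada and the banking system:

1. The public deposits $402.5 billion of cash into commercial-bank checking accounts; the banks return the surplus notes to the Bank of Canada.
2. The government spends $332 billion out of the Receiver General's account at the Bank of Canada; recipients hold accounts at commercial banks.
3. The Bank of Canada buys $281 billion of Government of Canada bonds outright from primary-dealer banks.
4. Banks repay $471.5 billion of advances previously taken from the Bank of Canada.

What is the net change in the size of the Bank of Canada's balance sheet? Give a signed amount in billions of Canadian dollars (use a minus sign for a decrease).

-$190.5 billion

Bank of Canada balance sheet:
  Assets:      Securities +$281B, Loans to banks −$471.5B
  Liabilities: Bank reserves +$544B, Currency in circulation −$402.5B, Government deposits −$332B
Change in total Bank of Canada assets = -$190.5 billion.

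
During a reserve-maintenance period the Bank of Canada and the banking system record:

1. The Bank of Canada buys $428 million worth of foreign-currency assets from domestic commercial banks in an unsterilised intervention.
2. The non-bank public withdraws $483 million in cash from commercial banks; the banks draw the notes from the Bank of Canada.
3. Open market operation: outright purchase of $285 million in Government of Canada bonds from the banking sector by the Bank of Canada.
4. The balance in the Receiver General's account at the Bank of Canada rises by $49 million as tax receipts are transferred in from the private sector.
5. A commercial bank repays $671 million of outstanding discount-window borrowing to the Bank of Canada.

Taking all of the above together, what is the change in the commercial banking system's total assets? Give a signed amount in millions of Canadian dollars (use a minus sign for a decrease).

-$1203 million

Bank of Canada balance sheet:
  Assets:      Securities +$285M, Loans to banks −$671M, Foreign assets +$428M
  Liabilities: Bank reserves −$490M, Currency in circulation +$483M, Government deposits +$49M
Commercial banking system:
  Assets:      Reserves at CB −$490M, Securities −$285M, Foreign assets −$428M
  Liabilities: Checkable deposits −$532M, Borrowings from CB −$671M
Change in total bank assets = -$1203 million.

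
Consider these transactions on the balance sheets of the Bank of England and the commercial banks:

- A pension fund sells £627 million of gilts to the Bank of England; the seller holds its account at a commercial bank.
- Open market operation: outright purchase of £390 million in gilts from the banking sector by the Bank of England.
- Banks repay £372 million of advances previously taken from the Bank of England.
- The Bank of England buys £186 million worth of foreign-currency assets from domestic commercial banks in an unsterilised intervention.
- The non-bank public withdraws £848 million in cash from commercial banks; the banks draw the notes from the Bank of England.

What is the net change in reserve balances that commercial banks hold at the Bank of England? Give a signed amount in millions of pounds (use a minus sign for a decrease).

Bank of England balance sheet:
  Assets:      Securities +£1017M, Loans to banks −£372M, Foreign assets +£186M
  Liabilities: Bank reserves −£17M, Currency in circulation +£848M
Commercial banking system:
  Assets:      Reserves at CB −£17M, Securities −£390M, Foreign assets −£186M
  Liabilities: Checkable deposits −£221M, Borrowings from CB −£372M
So the change in reserve balances that commercial banks hold at the Bank of England is -£17 million.

-£17 million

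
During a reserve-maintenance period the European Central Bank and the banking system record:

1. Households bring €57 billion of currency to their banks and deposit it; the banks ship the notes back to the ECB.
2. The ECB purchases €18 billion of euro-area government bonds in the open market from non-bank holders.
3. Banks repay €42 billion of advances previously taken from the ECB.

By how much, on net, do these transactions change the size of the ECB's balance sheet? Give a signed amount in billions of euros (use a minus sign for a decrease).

-€24 billion

ECB balance sheet:
  Assets:      Securities +€18B, Loans to banks −€42B
  Liabilities: Bank reserves +€33B, Currency in circulation −€57B
Commercial banking system:
  Assets:      Reserves at CB +€33B
  Liabilities: Checkable deposits +€75B, Borrowings from CB −€42B
Change in total ECB assets = -€24 billion.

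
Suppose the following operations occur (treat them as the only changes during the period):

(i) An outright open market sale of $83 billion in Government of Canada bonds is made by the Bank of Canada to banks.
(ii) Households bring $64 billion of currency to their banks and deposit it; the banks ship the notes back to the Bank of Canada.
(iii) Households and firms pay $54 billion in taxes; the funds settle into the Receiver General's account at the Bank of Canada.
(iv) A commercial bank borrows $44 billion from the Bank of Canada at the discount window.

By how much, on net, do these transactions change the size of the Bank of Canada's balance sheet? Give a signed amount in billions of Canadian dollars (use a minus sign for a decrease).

-$39 billion

Bank of Canada balance sheet:
  Assets:      Securities −$83B, Loans to banks +$44B
  Liabilities: Bank reserves −$29B, Currency in circulation −$64B, Government deposits +$54B
Commercial banking system:
  Assets:      Reserves at CB −$29B, Securities +$83B
  Liabilities: Checkable deposits +$10B, Borrowings from CB +$44B
Change in total Bank of Canada assets = -$39 billion.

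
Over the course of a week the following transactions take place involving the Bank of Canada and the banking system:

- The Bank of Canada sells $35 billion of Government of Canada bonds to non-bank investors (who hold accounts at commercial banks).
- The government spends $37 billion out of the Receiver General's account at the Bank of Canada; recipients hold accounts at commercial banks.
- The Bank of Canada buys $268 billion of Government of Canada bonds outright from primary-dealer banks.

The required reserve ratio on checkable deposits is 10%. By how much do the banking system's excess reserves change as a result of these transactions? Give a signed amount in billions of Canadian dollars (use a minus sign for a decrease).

+$269.8 billion

Asset sale (to non-banks) $35 billion: reserves −$35B, deposits −$35B.
Government spending $37 billion: reserves +$37B, deposits +$37B.
OMO purchase (from banks) $268 billion: reserves +$268B, deposits 0.
Totals: Δreserves = +$270B, Δdeposits = +$2B.
Δrequired reserves = 10% × +$2B = +$0.2B.
Δexcess reserves = Δreserves − Δrequired = +$270B − (+$0.2B) = +$269.8 billion.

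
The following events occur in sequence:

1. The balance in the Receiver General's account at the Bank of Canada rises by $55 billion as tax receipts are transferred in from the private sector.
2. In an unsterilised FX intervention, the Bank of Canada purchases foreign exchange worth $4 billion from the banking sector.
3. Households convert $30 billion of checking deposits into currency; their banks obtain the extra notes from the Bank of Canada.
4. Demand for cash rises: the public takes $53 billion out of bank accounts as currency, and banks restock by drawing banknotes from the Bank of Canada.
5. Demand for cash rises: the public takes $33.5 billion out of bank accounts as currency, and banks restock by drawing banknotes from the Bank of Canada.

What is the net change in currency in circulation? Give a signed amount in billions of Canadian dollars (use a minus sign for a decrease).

+$116.5 billion

Government account inflow $55 billion: no currency enters or leaves circulation → 0.
FX purchase $4 billion: no currency enters or leaves circulation → 0.
Currency withdrawal $30 billion: notes leave the central bank → +$30B.
Currency withdrawal $53 billion: notes leave the central bank → +$53B.
Currency withdrawal $33.5 billion: notes leave the central bank → +$33.5B.
Net: 0 + 0 + 30 + 53 + 33.5 = +$116.5 billion.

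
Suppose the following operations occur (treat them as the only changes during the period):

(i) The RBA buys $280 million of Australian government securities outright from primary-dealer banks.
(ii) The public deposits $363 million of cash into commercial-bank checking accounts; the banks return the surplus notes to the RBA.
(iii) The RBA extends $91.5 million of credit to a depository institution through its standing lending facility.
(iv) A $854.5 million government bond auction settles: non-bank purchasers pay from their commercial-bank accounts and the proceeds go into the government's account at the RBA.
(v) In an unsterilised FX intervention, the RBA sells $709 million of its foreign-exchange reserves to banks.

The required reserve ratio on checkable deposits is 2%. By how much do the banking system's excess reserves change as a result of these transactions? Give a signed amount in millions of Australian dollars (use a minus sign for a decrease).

OMO purchase (from banks) $280 million: reserves +$280M, deposits 0.
Currency deposit $363 million: reserves +$363M, deposits +$363M.
Discount-window loan $91.5 million: reserves +$91.5M, deposits 0.
Government account inflow $854.5 million: reserves −$854.5M, deposits −$854.5M.
FX sale $709 million: reserves −$709M, deposits 0.
Totals: Δreserves = −$829M, Δdeposits = −$491.5M.
Δrequired reserves = 2% × −$491.5M = −$9.83M.
Δexcess reserves = Δreserves − Δrequired = −$829M − (−$9.83M) = -$819.17 million.

-$819.17 million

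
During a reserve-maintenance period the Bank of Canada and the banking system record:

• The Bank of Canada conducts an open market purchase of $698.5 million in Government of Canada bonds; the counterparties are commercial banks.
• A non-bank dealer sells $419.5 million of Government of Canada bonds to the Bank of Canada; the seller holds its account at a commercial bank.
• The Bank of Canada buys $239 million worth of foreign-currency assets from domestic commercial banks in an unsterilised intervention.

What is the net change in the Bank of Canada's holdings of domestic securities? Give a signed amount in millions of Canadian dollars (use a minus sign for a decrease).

OMO purchase (from banks) $698.5 million: securities added to the Bank of Canada's portfolio → +$698.5M.
Asset purchase (from non-banks) $419.5 million: securities added to the Bank of Canada's portfolio → +$419.5M.
FX purchase $239 million: the Bank of Canada's securities portfolio is untouched → 0.
Net: 698.5 + 419.5 + 0 = +$1118 million.

+$1118 million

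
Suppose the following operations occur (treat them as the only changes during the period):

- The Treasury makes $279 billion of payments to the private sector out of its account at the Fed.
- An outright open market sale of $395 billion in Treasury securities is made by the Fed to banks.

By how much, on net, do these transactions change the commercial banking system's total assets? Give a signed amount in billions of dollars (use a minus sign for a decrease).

Government spending $279 billion: bank balance sheets expand → +$279B.
OMO sale (to banks) $395 billion: just an asset swap on bank balance sheets → 0.
Net: 279 + 0 = +$279 billion.

+$279 billion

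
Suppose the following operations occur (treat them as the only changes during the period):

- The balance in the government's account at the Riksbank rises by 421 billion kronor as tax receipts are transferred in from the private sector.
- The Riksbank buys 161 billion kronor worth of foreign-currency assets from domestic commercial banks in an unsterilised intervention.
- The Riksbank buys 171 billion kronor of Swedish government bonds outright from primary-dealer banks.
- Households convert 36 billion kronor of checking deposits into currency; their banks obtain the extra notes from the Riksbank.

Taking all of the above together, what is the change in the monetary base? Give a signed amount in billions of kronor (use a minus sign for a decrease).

-89 billion

Government account inflow 421 billion kronor: reserves shift to a non-base liability → −421B.
FX purchase 161 billion kronor: Riksbank balance sheet expands → +161B.
OMO purchase (from banks) 171 billion kronor: Riksbank balance sheet expands → +171B.
Currency withdrawal 36 billion kronor: just a shift between currency and reserves — both are base money → 0.
Net: −421 + 161 + 171 + 0 = -89 billion.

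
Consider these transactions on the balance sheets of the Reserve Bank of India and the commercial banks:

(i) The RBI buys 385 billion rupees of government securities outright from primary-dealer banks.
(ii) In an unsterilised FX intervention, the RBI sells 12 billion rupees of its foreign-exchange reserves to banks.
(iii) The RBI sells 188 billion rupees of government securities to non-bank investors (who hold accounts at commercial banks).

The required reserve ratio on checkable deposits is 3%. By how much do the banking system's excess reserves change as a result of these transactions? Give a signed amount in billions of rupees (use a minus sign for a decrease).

+190.64 billion

OMO purchase (from banks) 385 billion rupees: reserves +385B, deposits 0.
FX sale 12 billion rupees: reserves −12B, deposits 0.
Asset sale (to non-banks) 188 billion rupees: reserves −188B, deposits −188B.
Totals: Δreserves = +185B, Δdeposits = −188B.
Δrequired reserves = 3% × −188B = −5.64B.
Δexcess reserves = Δreserves − Δrequired = +185B − (−5.64B) = +190.64 billion.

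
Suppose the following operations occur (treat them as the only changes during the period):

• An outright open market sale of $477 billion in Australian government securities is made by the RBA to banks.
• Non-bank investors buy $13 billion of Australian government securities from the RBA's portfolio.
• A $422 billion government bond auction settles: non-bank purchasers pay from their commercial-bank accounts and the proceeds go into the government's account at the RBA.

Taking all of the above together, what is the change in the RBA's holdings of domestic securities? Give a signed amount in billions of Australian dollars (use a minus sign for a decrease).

OMO sale (to banks) $477 billion: securities removed from the RBA's portfolio → −$477B.
Asset sale (to non-banks) $13 billion: securities removed from the RBA's portfolio → −$13B.
Government account inflow $422 billion: the RBA's securities portfolio is untouched → 0.
Net: −477 − 13 + 0 = -$490 billion.

-$490 billion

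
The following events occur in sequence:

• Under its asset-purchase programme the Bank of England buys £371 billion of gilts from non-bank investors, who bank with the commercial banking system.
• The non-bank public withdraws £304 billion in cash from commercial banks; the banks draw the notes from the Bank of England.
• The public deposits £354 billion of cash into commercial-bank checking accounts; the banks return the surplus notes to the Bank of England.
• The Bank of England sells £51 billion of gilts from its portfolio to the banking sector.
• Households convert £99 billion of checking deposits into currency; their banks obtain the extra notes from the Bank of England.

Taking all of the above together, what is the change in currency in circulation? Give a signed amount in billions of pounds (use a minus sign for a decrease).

+£49 billion

Bank of England balance sheet:
  Assets:      Securities +£320B
  Liabilities: Bank reserves +£271B, Currency in circulation +£49B
Commercial banking system:
  Assets:      Reserves at CB +£271B, Securities +£51B
  Liabilities: Checkable deposits +£322B
So the change in currency in circulation is +£49 billion.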